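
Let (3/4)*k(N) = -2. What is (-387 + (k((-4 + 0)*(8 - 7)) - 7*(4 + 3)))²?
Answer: 1731856/9 ≈ 1.9243e+5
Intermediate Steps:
k(N) = -8/3 (k(N) = (4/3)*(-2) = -8/3)
(-387 + (k((-4 + 0)*(8 - 7)) - 7*(4 + 3)))² = (-387 + (-8/3 - 7*(4 + 3)))² = (-387 + (-8/3 - 7*7))² = (-387 + (-8/3 - 49))² = (-387 - 155/3)² = (-1316/3)² = 1731856/9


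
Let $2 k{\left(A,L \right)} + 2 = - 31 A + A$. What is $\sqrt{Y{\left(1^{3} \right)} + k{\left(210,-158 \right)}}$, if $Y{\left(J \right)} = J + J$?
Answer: $i \sqrt{3149} \approx 56.116 i$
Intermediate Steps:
$Y{\left(J \right)} = 2 J$
$k{\left(A,L \right)} = -1 - 15 A$ ($k{\left(A,L \right)} = -1 + \frac{- 31 A + A}{2} = -1 + \frac{\left(-30\right) A}{2} = -1 - 15 A$)
$\sqrt{Y{\left(1^{3} \right)} + k{\left(210,-158 \right)}} = \sqrt{2 \cdot 1^{3} - 3151} = \sqrt{2 \cdot 1 - 3151} = \sqrt{2 - 3151} = \sqrt{-3149} = i \sqrt{3149}$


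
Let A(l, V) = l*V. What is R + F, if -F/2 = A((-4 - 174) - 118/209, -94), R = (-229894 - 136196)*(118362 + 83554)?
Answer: -15449167560120/209 ≈ -7.3919e+10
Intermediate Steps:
R = -73919428440 (R = -366090*201916 = -73919428440)
A(l, V) = V*l
F = -7016160/209 (F = -(-188)*((-4 - 174) - 118/209) = -(-188)*(-178 - 118*1/209) = -(-188)*(-178 - 118/209) = -(-188)*(-37320)/209 = -2*3508080/209 = -7016160/209 ≈ -33570.)
R + F = -73919428440 - 7016160/209 = -15449167560120/209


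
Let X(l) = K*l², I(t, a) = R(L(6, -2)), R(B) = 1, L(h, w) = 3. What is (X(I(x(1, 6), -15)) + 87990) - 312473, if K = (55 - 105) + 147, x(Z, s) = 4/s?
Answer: -224386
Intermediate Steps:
I(t, a) = 1
K = 97 (K = -50 + 147 = 97)
X(l) = 97*l²
(X(I(x(1, 6), -15)) + 87990) - 312473 = (97*1² + 87990) - 312473 = (97*1 + 87990) - 312473 = (97 + 87990) - 312473 = 88087 - 312473 = -224386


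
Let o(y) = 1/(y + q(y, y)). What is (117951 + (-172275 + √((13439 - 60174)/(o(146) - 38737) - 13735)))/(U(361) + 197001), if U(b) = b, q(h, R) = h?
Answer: -27162/98681 + I*√1757147048585431755/2232401646486 ≈ -0.27525 + 0.00059379*I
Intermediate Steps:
o(y) = 1/(2*y) (o(y) = 1/(y + y) = 1/(2*y))
(117951 + (-172275 + √((13439 - 60174)/(o(146) - 38737) - 13735)))/(U(361) + 197001) = (117951 + (-172275 + √((13439 - 60174)/((½)/146 - 38737) - 13735)))/(361 + 197001) = (117951 + (-172275 + √(-46735/((½)*(1/146) - 38737) - 13735)))/197362 = (117951 + (-172275 + √(-46735/(1/292 - 38737) - 13735)))*(1/197362) = (117951 + (-172275 + √(-46735/(-11311203/292) - 13735)))*(1/197362) = (117951 + (-172275 + √(-46735*(-292/11311203) - 13735)))*(1/197362) = (117951 + (-172275 + √(13646620/11311203 - 13735)))*(1/197362) = (117951 + (-172275 + √(-155345726585/11311203)))*(1/197362) = (117951 + (-172275 + I*√1757147048585431755/11311203))*(1/197362) = (-54324 + I*√1757147048585431755/11311203)*(1/197362) = -27162/98681 + I*√1757147048585431755/2232401646486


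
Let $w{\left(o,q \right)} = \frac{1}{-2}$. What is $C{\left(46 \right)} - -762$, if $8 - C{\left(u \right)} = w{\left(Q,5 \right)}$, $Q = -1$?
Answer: $\frac{1541}{2} \approx 770.5$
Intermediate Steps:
$w{\left(o,q \right)} = - \frac{1}{2}$
$C{\left(u \right)} = \frac{17}{2}$ ($C{\left(u \right)} = 8 - - \frac{1}{2} = 8 + \frac{1}{2} = \frac{17}{2}$)
$C{\left(46 \right)} - -762 = \frac{17}{2} - -762 = \frac{17}{2} + 762 = \frac{1541}{2}$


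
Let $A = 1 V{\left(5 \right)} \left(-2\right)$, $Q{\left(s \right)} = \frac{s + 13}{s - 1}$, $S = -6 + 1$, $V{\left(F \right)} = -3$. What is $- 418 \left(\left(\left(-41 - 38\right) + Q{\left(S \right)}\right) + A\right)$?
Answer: $\frac{93214}{3} \approx 31071.0$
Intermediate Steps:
$S = -5$
$Q{\left(s \right)} = \frac{13 + s}{-1 + s}$
$A = 6$ ($A = 1 \left(-3\right) \left(-2\right) = \left(-3\right) \left(-2\right) = 6$)
$- 418 \left(\left(\left(-41 - 38\right) + Q{\left(S \right)}\right) + A\right) = - 418 \left(\left(\left(-41 - 38\right) + \frac{13 - 5}{-1 - 5}\right) + 6\right) = - 418 \left(\left(-79 + \frac{1}{-6} \cdot 8\right) + 6\right) = - 418 \left(\left(-79 - \frac{4}{3}\right) + 6\right) = - 418 \left(- \frac{241}{3} + 6\right) = \left(-418\right) \left(- \frac{223}{3}\right) = \frac{93214}{3}$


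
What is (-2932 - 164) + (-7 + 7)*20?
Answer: -3096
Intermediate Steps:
(-2932 - 164) + (-7 + 7)*20 = -3096 + 0*20 = -3096 + 0 = -3096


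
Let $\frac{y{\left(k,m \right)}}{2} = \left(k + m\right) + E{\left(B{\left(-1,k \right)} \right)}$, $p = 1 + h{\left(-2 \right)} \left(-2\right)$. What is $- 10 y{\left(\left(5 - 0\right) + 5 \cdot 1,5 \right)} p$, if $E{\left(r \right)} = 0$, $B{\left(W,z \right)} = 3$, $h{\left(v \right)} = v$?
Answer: $-1500$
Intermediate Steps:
$p = 5$ ($p = 1 - -4 = 1 + 4 = 5$)
$y{\left(k,m \right)} = 2 k + 2 m$ ($y{\left(k,m \right)} = 2 \left(\left(k + m\right) + 0\right) = 2 \left(k + m\right) = 2 k + 2 m$)
$- 10 y{\left(\left(5 - 0\right) + 5 \cdot 1,5 \right)} p = - 10 \left(2 \left(\left(5 - 0\right) + 5 \cdot 1\right) + 2 \cdot 5\right) 5 = - 10 \left(2 \left(\left(5 + 0\right) + 5\right) + 10\right) 5 = - 10 \left(2 \left(5 + 5\right) + 10\right) 5 = - 10 \left(2 \cdot 10 + 10\right) 5 = - 10 \left(20 + 10\right) 5 = \left(-10\right) 30 \cdot 5 = \left(-300\right) 5 = -1500$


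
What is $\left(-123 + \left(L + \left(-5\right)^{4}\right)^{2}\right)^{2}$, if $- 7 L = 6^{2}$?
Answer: $\frac{354226050959236}{2401} \approx 1.4753 \cdot 10^{11}$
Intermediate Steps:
$L = - \frac{36}{7}$ ($L = - \frac{6^{2}}{7} = \left(- \frac{1}{7}\right) 36 = - \frac{36}{7} \approx -5.1429$)
$\left(-123 + \left(L + \left(-5\right)^{4}\right)^{2}\right)^{2} = \left(-123 + \left(- \frac{36}{7} + \left(-5\right)^{4}\right)^{2}\right)^{2} = \left(-123 + \left(- \frac{36}{7} + 625\right)^{2}\right)^{2} = \left(-123 + \left(\frac{4339}{7}\right)^{2}\right)^{2} = \left(-123 + \frac{18826921}{49}\right)^{2} = \left(\frac{18820894}{49}\right)^{2} = \frac{354226050959236}{2401}$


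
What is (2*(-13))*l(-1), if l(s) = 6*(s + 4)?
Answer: -468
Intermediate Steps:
l(s) = 24 + 6*s (l(s) = 6*(4 + s) = 24 + 6*s)
(2*(-13))*l(-1) = (2*(-13))*(24 + 6*(-1)) = -26*(24 - 6) = -26*18 = -468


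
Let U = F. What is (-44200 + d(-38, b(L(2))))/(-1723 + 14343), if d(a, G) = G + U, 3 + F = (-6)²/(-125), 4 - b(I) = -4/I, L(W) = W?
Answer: -5524661/1577500 ≈ -3.5022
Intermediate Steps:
b(I) = 4 + 4/I (b(I) = 4 - (-4)/I = 4 + 4/I)
F = -411/125 (F = -3 + (-6)²/(-125) = -3 + 36*(-1/125) = -3 - 36/125 = -411/125 ≈ -3.2880)
U = -411/125 ≈ -3.2880
d(a, G) = -411/125 + G (d(a, G) = G - 411/125 = -411/125 + G)
(-44200 + d(-38, b(L(2))))/(-1723 + 14343) = (-44200 + (-411/125 + (4 + 4/2)))/(-1723 + 14343) = (-44200 + (-411/125 + (4 + 4*(½))))/12620 = (-44200 + (-411/125 + (4 + 2)))*(1/12620) = (-44200 + (-411/125 + 6))*(1/12620) = (-44200 + 339/125)*(1/12620) = -5524661/125*1/12620 = -5524661/1577500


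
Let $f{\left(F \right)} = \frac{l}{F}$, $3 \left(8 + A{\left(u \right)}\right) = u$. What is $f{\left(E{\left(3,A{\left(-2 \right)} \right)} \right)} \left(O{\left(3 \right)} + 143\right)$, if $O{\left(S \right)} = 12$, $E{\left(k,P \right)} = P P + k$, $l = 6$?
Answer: $\frac{8370}{703} \approx 11.906$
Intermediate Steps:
$A{\left(u \right)} = -8 + \frac{u}{3}$
$E{\left(k,P \right)} = k + P^{2}$ ($E{\left(k,P \right)} = P^{2} + k = k + P^{2}$)
$f{\left(F \right)} = \frac{6}{F}$
$f{\left(E{\left(3,A{\left(-2 \right)} \right)} \right)} \left(O{\left(3 \right)} + 143\right) = \frac{6}{3 + \left(-8 + \frac{1}{3} \left(-2\right)\right)^{2}} \left(12 + 143\right) = \frac{6}{3 + \left(-8 - \frac{2}{3}\right)^{2}} \cdot 155 = \frac{6}{3 + \left(- \frac{26}{3}\right)^{2}} \cdot 155 = \frac{6}{3 + \frac{676}{9}} \cdot 155 = \frac{6}{\frac{703}{9}} \cdot 155 = 6 \cdot \frac{9}{703} \cdot 155 = \frac{54}{703} \cdot 155 = \frac{8370}{703}$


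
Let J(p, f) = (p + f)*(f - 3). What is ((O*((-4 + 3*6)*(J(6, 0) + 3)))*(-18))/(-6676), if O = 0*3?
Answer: 0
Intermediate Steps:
J(p, f) = (-3 + f)*(f + p) (J(p, f) = (f + p)*(-3 + f) = (-3 + f)*(f + p))
O = 0
((O*((-4 + 3*6)*(J(6, 0) + 3)))*(-18))/(-6676) = ((0*((-4 + 3*6)*((0² - 3*0 - 3*6 + 0*6) + 3)))*(-18))/(-6676) = ((0*((-4 + 18)*((0 + 0 - 18 + 0) + 3)))*(-18))*(-1/6676) = ((0*(14*(-18 + 3)))*(-18))*(-1/6676) = ((0*(14*(-15)))*(-18))*(-1/6676) = ((0*(-210))*(-18))*(-1/6676) = (0*(-18))*(-1/6676) = 0*(-1/6676) = 0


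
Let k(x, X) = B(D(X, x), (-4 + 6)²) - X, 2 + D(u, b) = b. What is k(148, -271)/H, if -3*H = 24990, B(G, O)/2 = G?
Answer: -563/8330 ≈ -0.067587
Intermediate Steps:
D(u, b) = -2 + b
B(G, O) = 2*G
k(x, X) = -4 - X + 2*x (k(x, X) = 2*(-2 + x) - X = (-4 + 2*x) - X = -4 - X + 2*x)
H = -8330 (H = -⅓*24990 = -8330)
k(148, -271)/H = (-4 - 1*(-271) + 2*148)/(-8330) = (-4 + 271 + 296)*(-1/8330) = 563*(-1/8330) = -563/8330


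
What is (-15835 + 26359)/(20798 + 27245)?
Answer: 10524/48043 ≈ 0.21905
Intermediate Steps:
(-15835 + 26359)/(20798 + 27245) = 10524/48043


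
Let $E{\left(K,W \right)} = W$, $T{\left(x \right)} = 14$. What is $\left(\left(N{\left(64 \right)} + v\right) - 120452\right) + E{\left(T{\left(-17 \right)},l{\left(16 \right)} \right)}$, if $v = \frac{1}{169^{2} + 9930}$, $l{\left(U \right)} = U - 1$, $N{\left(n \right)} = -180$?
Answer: $- \frac{4642668946}{38491} \approx -1.2062 \cdot 10^{5}$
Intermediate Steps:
$l{\left(U \right)} = -1 + U$
$v = \frac{1}{38491}$ ($v = \frac{1}{28561 + 9930} = \frac{1}{38491} \approx 2.598 \cdot 10^{-5}$)
$\left(\left(N{\left(64 \right)} + v\right) - 120452\right) + E{\left(T{\left(-17 \right)},l{\left(16 \right)} \right)} = \left(\left(-180 + \frac{1}{38491}\right) - 120452\right) + \left(-1 + 16\right) = \left(- \frac{6928379}{38491} - 120452\right) + 15 = - \frac{4643246311}{38491} + 15 = - \frac{4642668946}{38491}$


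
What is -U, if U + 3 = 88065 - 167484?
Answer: 79422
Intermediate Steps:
U = -79422 (U = -3 + (88065 - 167484) = -3 - 79419 = -79422)
-U = -1*(-79422) = 79422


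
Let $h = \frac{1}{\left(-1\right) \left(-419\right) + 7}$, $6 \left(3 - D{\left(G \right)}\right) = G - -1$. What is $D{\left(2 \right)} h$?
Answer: $\frac{5}{852} \approx 0.0058685$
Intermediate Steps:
$D{\left(G \right)} = \frac{17}{6} - \frac{G}{6}$ ($D{\left(G \right)} = 3 - \frac{G - -1}{6} = 3 - \frac{G + 1}{6} = 3 - \frac{1 + G}{6} = 3 - \left(\frac{1}{6} + \frac{G}{6}\right) = \frac{17}{6} - \frac{G}{6}$)
$h = \frac{1}{426}$ ($h = \frac{1}{419 + 7} = \frac{1}{426} \approx 0.0023474$)
$D{\left(2 \right)} h = \left(\frac{17}{6} - \frac{1}{3}\right) \frac{1}{426} = \frac{5}{2} \cdot \frac{1}{426} = \frac{5}{852}$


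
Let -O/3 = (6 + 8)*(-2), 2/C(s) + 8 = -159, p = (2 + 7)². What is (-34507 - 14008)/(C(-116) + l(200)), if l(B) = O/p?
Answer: -218754135/4622 ≈ -47329.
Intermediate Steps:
p = 81 (p = 9² = 81)
C(s) = -2/167 (C(s) = 2/(-8 - 159) = 2/(-167) = 2*(-1/167) = -2/167)
O = 84 (O = -3*(6 + 8)*(-2) = -42*(-2) = -3*(-28) = 84)
l(B) = 28/27 (l(B) = 84/81 = 84*(1/81) = 28/27)
(-34507 - 14008)/(C(-116) + l(200)) = (-34507 - 14008)/(-2/167 + 28/27) = -48515/4622/4509 = -48515*4509/4622 = -218754135/4622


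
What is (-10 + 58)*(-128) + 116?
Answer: -6028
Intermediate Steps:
(-10 + 58)*(-128) + 116 = 48*(-128) + 116 = -6144 + 116 = -6028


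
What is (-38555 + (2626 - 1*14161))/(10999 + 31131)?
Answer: -5009/4213 ≈ -1.1889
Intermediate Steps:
(-38555 + (2626 - 1*14161))/(10999 + 31131) = (-38555 + (2626 - 14161))/42130 = (-38555 - 11535)*(1/42130) = -50090*1/42130 = -5009/4213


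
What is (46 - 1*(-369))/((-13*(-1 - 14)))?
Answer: 83/39 ≈ 2.1282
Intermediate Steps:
(46 - 1*(-369))/((-13*(-1 - 14))) = (46 + 369)/((-13*(-15))) = 415/195 = 415*(1/195) = 83/39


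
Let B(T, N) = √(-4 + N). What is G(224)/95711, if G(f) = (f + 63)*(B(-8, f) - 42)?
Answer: -1722/13673 + 82*√55/13673 ≈ -0.081465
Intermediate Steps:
G(f) = (-42 + √(-4 + f))*(63 + f) (G(f) = (f + 63)*(√(-4 + f) - 42) = (63 + f)*(-42 + √(-4 + f)) = (-42 + √(-4 + f))*(63 + f))
G(224)/95711 = (-2646 - 42*224 + 63*√(-4 + 224) + 224*√(-4 + 224))/95711 = (-2646 - 9408 + 63*√220 + 224*√220)*(1/95711) = (-2646 - 9408 + 63*(2*√55) + 224*(2*√55))*(1/95711) = (-2646 - 9408 + 126*√55 + 448*√55)*(1/95711) = (-12054 + 574*√55)*(1/95711) = -1722/13673 + 82*√55/13673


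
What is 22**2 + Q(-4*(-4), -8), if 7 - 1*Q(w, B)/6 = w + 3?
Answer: 412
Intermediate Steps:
Q(w, B) = 24 - 6*w (Q(w, B) = 42 - 6*(w + 3) = 42 - 6*(3 + w) = 42 + (-18 - 6*w) = 24 - 6*w)
22**2 + Q(-4*(-4), -8) = 22**2 + (24 - (-24)*(-4)) = 484 + (24 - 6*16) = 484 + (24 - 96) = 484 - 72 = 412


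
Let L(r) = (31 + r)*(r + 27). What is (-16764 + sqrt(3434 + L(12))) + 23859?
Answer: 7095 + sqrt(5111) ≈ 7166.5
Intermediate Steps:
L(r) = (27 + r)*(31 + r) (L(r) = (31 + r)*(27 + r) = (27 + r)*(31 + r))
(-16764 + sqrt(3434 + L(12))) + 23859 = (-16764 + sqrt(3434 + (837 + 12**2 + 58*12))) + 23859 = (-16764 + sqrt(3434 + (837 + 144 + 696))) + 23859 = (-16764 + sqrt(3434 + 1677)) + 23859 = (-16764 + sqrt(5111)) + 23859 = 7095 + sqrt(5111)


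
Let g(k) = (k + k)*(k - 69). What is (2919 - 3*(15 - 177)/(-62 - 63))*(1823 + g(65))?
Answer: 474798867/125 ≈ 3.7984e+6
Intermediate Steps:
g(k) = 2*k*(-69 + k) (g(k) = (2*k)*(-69 + k) = 2*k*(-69 + k))
(2919 - 3*(15 - 177)/(-62 - 63))*(1823 + g(65)) = (2919 - 3*(15 - 177)/(-62 - 63))*(1823 + 2*65*(-69 + 65)) = (2919 - (-486)/(-125))*(1823 + 2*65*(-4)) = (2919 - (-486)*(-1)/125)*(1823 - 520) = (2919 - 3*162/125)*1303 = (2919 - 486/125)*1303 = (364389/125)*1303 = 474798867/125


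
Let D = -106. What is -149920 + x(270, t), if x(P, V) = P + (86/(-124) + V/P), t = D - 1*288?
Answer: -1252588519/8370 ≈ -1.4965e+5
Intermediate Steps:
t = -394 (t = -106 - 1*288 = -106 - 288 = -394)
x(P, V) = -43/62 + P + V/P (x(P, V) = P + (86*(-1/124) + V/P) = P + (-43/62 + V/P) = -43/62 + P + V/P)
-149920 + x(270, t) = -149920 + (-43/62 + 270 - 394/270) = -149920 + (-43/62 + 270 - 394*1/270) = -149920 + (-43/62 + 270 - 197/135) = -149920 + 2241881/8370 = -1252588519/8370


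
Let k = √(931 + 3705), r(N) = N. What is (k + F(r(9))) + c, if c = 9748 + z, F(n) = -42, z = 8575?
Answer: 18281 + 2*√1159 ≈ 18349.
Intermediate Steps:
c = 18323 (c = 9748 + 8575 = 18323)
k = 2*√1159 (k = √4636 = 2*√1159 ≈ 68.088)
(k + F(r(9))) + c = (2*√1159 - 42) + 18323 = (-42 + 2*√1159) + 18323 = 18281 + 2*√1159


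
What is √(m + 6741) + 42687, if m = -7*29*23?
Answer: 42687 + 2*√518 ≈ 42733.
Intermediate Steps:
m = -4669 (m = -203*23 = -4669)
√(m + 6741) + 42687 = √(-4669 + 6741) + 42687 = √2072 + 42687 = 2*√518 + 42687 = 42687 + 2*√518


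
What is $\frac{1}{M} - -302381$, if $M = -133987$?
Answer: $\frac{40515123046}{133987} \approx 3.0238 \cdot 10^{5}$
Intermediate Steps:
$\frac{1}{M} - -302381 = \frac{1}{-133987} - -302381 = - \frac{1}{133987} + 302381 = \frac{40515123046}{133987}$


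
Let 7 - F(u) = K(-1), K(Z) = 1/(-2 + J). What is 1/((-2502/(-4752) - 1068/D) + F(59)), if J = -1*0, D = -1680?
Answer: 9240/80039 ≈ 0.11544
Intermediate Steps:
J = 0
K(Z) = -1/2 (K(Z) = 1/(-2 + 0) = 1/(-2) = -1/2)
F(u) = 15/2 (F(u) = 7 - 1*(-1/2) = 7 + 1/2 = 15/2)
1/((-2502/(-4752) - 1068/D) + F(59)) = 1/((-2502/(-4752) - 1068/(-1680)) + 15/2) = 1/((-2502*(-1/4752) - 1068*(-1/1680)) + 15/2) = 1/((139/264 + 89/140) + 15/2) = 1/(10739/9240 + 15/2) = 1/(80039/9240) = 9240/80039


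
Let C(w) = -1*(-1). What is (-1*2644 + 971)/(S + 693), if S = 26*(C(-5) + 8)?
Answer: -1673/927 ≈ -1.8047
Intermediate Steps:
C(w) = 1
S = 234 (S = 26*(1 + 8) = 26*9 = 234)
(-1*2644 + 971)/(S + 693) = (-1*2644 + 971)/(234 + 693) = (-2644 + 971)/927 = -1673*1/927 = -1673/927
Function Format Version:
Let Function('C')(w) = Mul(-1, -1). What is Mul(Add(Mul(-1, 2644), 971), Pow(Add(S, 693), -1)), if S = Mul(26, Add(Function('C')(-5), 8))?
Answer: Rational(-1673, 927) ≈ -1.8047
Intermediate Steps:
Function('C')(w) = 1
S = 234 (S = Mul(26, Add(1, 8)) = Mul(26, 9) = 234)
Mul(Add(Mul(-1, 2644), 971), Pow(Add(S, 693), -1)) = Mul(Add(Mul(-1, 2644), 971), Pow(Add(234, 693), -1)) = Mul(Add(-2644, 971), Pow(927, -1)) = Mul(-1673, Rational(1, 927)) = Rational(-1673, 927)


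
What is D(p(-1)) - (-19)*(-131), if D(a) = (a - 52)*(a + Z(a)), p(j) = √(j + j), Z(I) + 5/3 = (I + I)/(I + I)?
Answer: -7369/3 - 158*I*√2/3 ≈ -2456.3 - 74.482*I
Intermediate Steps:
Z(I) = -⅔ (Z(I) = -5/3 + (I + I)/(I + I) = -5/3 + (2*I)/((2*I)) = -5/3 + (2*I)*(1/(2*I)) = -5/3 + 1 = -⅔)
p(j) = √2*√j (p(j) = √(2*j) = √2*√j)
D(a) = (-52 + a)*(-⅔ + a) (D(a) = (a - 52)*(a - ⅔) = (-52 + a)*(-⅔ + a))
D(p(-1)) - (-19)*(-131) = (104/3 + (√2*√(-1))² - 158*√2*√(-1)/3) - (-19)*(-131) = (104/3 + (√2*I)² - 158*√2*I/3) - 1*2489 = (104/3 + (I*√2)² - 158*I*√2/3) - 2489 = (104/3 - 2 - 158*I*√2/3) - 2489 = (98/3 - 158*I*√2/3) - 2489 = -7369/3 - 158*I*√2/3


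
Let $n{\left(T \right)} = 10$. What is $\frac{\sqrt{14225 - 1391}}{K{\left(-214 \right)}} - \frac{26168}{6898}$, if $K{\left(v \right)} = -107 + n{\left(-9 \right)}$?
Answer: $- \frac{13084}{3449} - \frac{3 \sqrt{1426}}{97} \approx -4.9615$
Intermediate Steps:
$K{\left(v \right)} = -97$ ($K{\left(v \right)} = -107 + 10 = -97$)
$\frac{\sqrt{14225 - 1391}}{K{\left(-214 \right)}} - \frac{26168}{6898} = \frac{\sqrt{14225 - 1391}}{-97} - \frac{26168}{6898} = \sqrt{14225 - 1391} \left(- \frac{1}{97}\right) - \frac{13084}{3449} = \sqrt{12834} \left(- \frac{1}{97}\right) - \frac{13084}{3449} = 3 \sqrt{1426} \left(- \frac{1}{97}\right) - \frac{13084}{3449} = - \frac{3 \sqrt{1426}}{97} - \frac{13084}{3449} = - \frac{13084}{3449} - \frac{3 \sqrt{1426}}{97}$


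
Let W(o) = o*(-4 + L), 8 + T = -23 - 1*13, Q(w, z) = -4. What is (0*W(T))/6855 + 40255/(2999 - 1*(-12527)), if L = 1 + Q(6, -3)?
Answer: 40255/15526 ≈ 2.5927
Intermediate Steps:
T = -44 (T = -8 + (-23 - 1*13) = -8 + (-23 - 13) = -8 - 36 = -44)
L = -3 (L = 1 - 4 = -3)
W(o) = -7*o (W(o) = o*(-4 - 3) = o*(-7) = -7*o)
(0*W(T))/6855 + 40255/(2999 - 1*(-12527)) = (0*(-7*(-44)))/6855 + 40255/(2999 - 1*(-12527)) = (0*308)*(1/6855) + 40255/(2999 + 12527) = 0*(1/6855) + 40255/15526 = 0 + 40255*(1/15526) = 0 + 40255/15526 = 40255/15526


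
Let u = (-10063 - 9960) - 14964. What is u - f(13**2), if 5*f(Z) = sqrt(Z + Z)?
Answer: -34987 - 13*sqrt(2)/5 ≈ -34991.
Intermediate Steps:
u = -34987 (u = -20023 - 14964 = -34987)
f(Z) = sqrt(2)*sqrt(Z)/5 (f(Z) = sqrt(Z + Z)/5 = sqrt(2*Z)/5 = (sqrt(2)*sqrt(Z))/5 = sqrt(2)*sqrt(Z)/5)
u - f(13**2) = -34987 - sqrt(2)*sqrt(13**2)/5 = -34987 - sqrt(2)*sqrt(169)/5 = -34987 - sqrt(2)*13/5 = -34987 - 13*sqrt(2)/5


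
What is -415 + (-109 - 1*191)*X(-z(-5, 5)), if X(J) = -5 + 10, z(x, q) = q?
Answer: -1915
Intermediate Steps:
X(J) = 5
-415 + (-109 - 1*191)*X(-z(-5, 5)) = -415 + (-109 - 1*191)*5 = -415 + (-109 - 191)*5 = -415 - 300*5 = -415 - 1500 = -1915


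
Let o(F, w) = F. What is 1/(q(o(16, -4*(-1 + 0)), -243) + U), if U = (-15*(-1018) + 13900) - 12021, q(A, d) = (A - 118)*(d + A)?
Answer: 1/40303 ≈ 2.4812e-5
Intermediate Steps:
q(A, d) = (-118 + A)*(A + d)
U = 17149 (U = (15270 + 13900) - 12021 = 29170 - 12021 = 17149)
1/(q(o(16, -4*(-1 + 0)), -243) + U) = 1/((16² - 118*16 - 118*(-243) + 16*(-243)) + 17149) = 1/((256 - 1888 + 28674 - 3888) + 17149) = 1/(23154 + 17149) = 1/40303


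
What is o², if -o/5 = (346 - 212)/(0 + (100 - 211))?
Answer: 448900/12321 ≈ 36.434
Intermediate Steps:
o = 670/111 (o = -5*(346 - 212)/(0 + (100 - 211)) = -670/(0 - 111) = -670/(-111) = -670*(-1)/111 = -5*(-134/111) = 670/111 ≈ 6.0360)
o² = (670/111)² = 448900/12321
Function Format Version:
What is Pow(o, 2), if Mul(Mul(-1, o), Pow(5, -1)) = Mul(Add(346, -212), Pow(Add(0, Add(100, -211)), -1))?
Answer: Rational(448900, 12321) ≈ 36.434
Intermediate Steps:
o = Rational(670, 111) (o = Mul(-5, Mul(Add(346, -212), Pow(Add(0, Add(100, -211)), -1))) = Mul(-5, Mul(134, Pow(Add(0, -111), -1))) = Mul(-5, Mul(134, Pow(-111, -1))) = Mul(-5, Mul(134, Rational(-1, 111))) = Mul(-5, Rational(-134, 111)) = Rational(670, 111) ≈ 6.0360)
Pow(o, 2) = Pow(Rational(670, 111), 2) = Rational(448900, 12321)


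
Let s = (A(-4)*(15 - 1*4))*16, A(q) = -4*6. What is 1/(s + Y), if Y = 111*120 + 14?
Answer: 1/9110 ≈ 0.00010977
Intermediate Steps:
A(q) = -24
Y = 13334 (Y = 13320 + 14 = 13334)
s = -4224 (s = -24*(15 - 1*4)*16 = -24*(15 - 4)*16 = -24*11*16 = -264*16 = -4224)
1/(s + Y) = 1/(-4224 + 13334) = 1/9110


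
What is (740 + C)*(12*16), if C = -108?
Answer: 121344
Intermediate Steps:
(740 + C)*(12*16) = (740 - 108)*(12*16) = 632*192 = 121344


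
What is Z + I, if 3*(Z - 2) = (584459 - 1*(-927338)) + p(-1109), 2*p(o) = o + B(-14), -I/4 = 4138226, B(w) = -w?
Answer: -96294913/6 ≈ -1.6049e+7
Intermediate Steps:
I = -16552904 (I = -4*4138226 = -16552904)
p(o) = 7 + o/2 (p(o) = (o - 1*(-14))/2 = (o + 14)/2 = (14 + o)/2 = 7 + o/2)
Z = 3022511/6 (Z = 2 + ((584459 - 1*(-927338)) + (7 + (½)*(-1109)))/3 = 2 + ((584459 + 927338) + (7 - 1109/2))/3 = 2 + (1511797 - 1095/2)/3 = 2 + (⅓)*(3022499/2) = 2 + 3022499/6 = 3022511/6 ≈ 5.0375e+5)
Z + I = 3022511/6 - 16552904 = -96294913/6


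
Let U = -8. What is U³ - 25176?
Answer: -25688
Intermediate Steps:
U³ - 25176 = (-8)³ - 25176 = -512 - 25176 = -25688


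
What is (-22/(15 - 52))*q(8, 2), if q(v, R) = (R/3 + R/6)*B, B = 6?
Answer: 132/37 ≈ 3.5676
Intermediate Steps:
q(v, R) = 3*R (q(v, R) = (R/3 + R/6)*6 = (R/2)*6 = 3*R)
(-22/(15 - 52))*q(8, 2) = (-22/(15 - 52))*(3*2) = (-22/(-37))*6 = -1/37*(-22)*6 = (22/37)*6 = 132/37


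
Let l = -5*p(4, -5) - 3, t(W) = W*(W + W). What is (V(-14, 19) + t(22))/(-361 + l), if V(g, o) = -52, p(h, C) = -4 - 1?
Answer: -916/339 ≈ -2.7021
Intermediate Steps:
p(h, C) = -5
t(W) = 2*W² (t(W) = W*(2*W) = 2*W²)
l = 22 (l = -5*(-5) - 3 = 25 - 3 = 22)
(V(-14, 19) + t(22))/(-361 + l) = (-52 + 2*22²)/(-361 + 22) = (-52 + 2*484)/(-339) = (-52 + 968)*(-1/339) = 916*(-1/339) = -916/339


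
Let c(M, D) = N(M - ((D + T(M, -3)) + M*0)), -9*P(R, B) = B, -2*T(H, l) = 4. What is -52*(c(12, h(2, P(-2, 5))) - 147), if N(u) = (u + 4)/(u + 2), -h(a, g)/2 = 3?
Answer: 83460/11 ≈ 7587.3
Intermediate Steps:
T(H, l) = -2 (T(H, l) = -½*4 = -2)
P(R, B) = -B/9
h(a, g) = -6 (h(a, g) = -2*3 = -6)
N(u) = (4 + u)/(2 + u)
c(M, D) = (6 + M - D)/(4 + M - D) (c(M, D) = (4 + (M - ((D - 2) + M*0)))/(2 + (M - ((D - 2) + M*0))) = (4 + (M - ((-2 + D) + 0)))/(2 + (M - ((-2 + D) + 0))) = (4 + (M - (-2 + D)))/(2 + (M - (-2 + D))) = (4 + (M + (2 - D)))/(2 + (M + (2 - D))) = (4 + (2 + M - D))/(2 + (2 + M - D)) = (6 + M - D)/(4 + M - D))
-52*(c(12, h(2, P(-2, 5))) - 147) = -52*((6 + 12 - 1*(-6))/(4 + 12 - 1*(-6)) - 147) = -52*((6 + 12 + 6)/(4 + 12 + 6) - 147) = -52*(24/22 - 147) = -52*((1/22)*24 - 147) = -52*(12/11 - 147) = -52*(-1605/11) = 83460/11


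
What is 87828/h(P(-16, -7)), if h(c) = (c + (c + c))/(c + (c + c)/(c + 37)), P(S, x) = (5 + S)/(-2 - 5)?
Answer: 4157192/135 ≈ 30794.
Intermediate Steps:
P(S, x) = -5/7 - S/7 (P(S, x) = (5 + S)/(-7) = (5 + S)*(-⅐) = -5/7 - S/7)
h(c) = 3*c/(c + 2*c/(37 + c)) (h(c) = (c + 2*c)/(c + (2*c)/(37 + c)) = (3*c)/(c + 2*c/(37 + c)) = 3*c/(c + 2*c/(37 + c)))
87828/h(P(-16, -7)) = 87828/((3*(37 + (-5/7 - ⅐*(-16)))/(39 + (-5/7 - ⅐*(-16))))) = 87828/((3*(37 + (-5/7 + 16/7))/(39 + (-5/7 + 16/7)))) = 87828/((3*(37 + 11/7)/(39 + 11/7))) = 87828/((3*(270/7)/(284/7))) = 87828/((3*(7/284)*(270/7))) = 87828/(405/142) = 87828*(142/405) = 4157192/135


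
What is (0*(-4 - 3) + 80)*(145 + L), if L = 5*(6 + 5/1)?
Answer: 16000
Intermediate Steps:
L = 55 (L = 5*(6 + 5*1) = 5*(6 + 5) = 5*11 = 55)
(0*(-4 - 3) + 80)*(145 + L) = (0*(-4 - 3) + 80)*(145 + 55) = (0*(-7) + 80)*200 = (0 + 80)*200 = 80*200 = 16000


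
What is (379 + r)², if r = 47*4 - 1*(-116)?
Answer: 466489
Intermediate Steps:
r = 304 (r = 188 + 116 = 304)
(379 + r)² = (379 + 304)² = 683² = 466489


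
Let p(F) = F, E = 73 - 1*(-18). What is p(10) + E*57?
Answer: 5197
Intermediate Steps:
E = 91 (E = 73 + 18 = 91)
p(10) + E*57 = 10 + 91*57 = 10 + 5187 = 5197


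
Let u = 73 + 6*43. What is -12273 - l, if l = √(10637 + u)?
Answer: -12273 - 2*√2742 ≈ -12378.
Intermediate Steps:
u = 331 (u = 73 + 258 = 331)
l = 2*√2742 (l = √(10637 + 331) = √10968 = 2*√2742 ≈ 104.73)
-12273 - l = -12273 - 2*√2742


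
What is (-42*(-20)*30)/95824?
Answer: 1575/5989 ≈ 0.26298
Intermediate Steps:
(-42*(-20)*30)/95824 = (840*30)*(1/95824) = 25200*(1/95824) = 1575/5989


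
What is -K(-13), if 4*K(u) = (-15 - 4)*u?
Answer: -247/4 ≈ -61.750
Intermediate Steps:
K(u) = -19*u/4 (K(u) = ((-15 - 4)*u)/4 = (-19*u)/4 = -19*u/4)
-K(-13) = -(-19)*(-13)/4 = -1*247/4 = -247/4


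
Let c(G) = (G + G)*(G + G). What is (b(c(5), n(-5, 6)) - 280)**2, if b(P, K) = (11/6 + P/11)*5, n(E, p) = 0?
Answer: 221265625/4356 ≈ 50796.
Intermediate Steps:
c(G) = 4*G**2 (c(G) = (2*G)*(2*G) = 4*G**2)
b(P, K) = 55/6 + 5*P/11 (b(P, K) = (11*(1/6) + P*(1/11))*5 = (11/6 + P/11)*5 = 55/6 + 5*P/11)
(b(c(5), n(-5, 6)) - 280)**2 = ((55/6 + 5*(4*5**2)/11) - 280)**2 = ((55/6 + 5*(4*25)/11) - 280)**2 = ((55/6 + (5/11)*100) - 280)**2 = ((55/6 + 500/11) - 280)**2 = (3605/66 - 280)**2 = (-14875/66)**2 = 221265625/4356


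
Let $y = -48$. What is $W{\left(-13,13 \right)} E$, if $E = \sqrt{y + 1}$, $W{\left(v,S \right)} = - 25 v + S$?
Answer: $338 i \sqrt{47} \approx 2317.2 i$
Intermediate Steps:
$W{\left(v,S \right)} = S - 25 v$
$E = i \sqrt{47}$ ($E = \sqrt{-48 + 1} = \sqrt{-47} = i \sqrt{47} \approx 6.8557 i$)
$W{\left(-13,13 \right)} E = \left(13 - -325\right) i \sqrt{47} = \left(13 + 325\right) i \sqrt{47} = 338 i \sqrt{47}$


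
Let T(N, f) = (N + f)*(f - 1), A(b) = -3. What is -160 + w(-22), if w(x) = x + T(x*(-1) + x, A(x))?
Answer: -170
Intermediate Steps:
T(N, f) = (-1 + f)*(N + f) (T(N, f) = (N + f)*(-1 + f) = (-1 + f)*(N + f))
w(x) = 12 + x (w(x) = x + ((-3)² - (x*(-1) + x) - 1*(-3) + (x*(-1) + x)*(-3)) = x + (9 - (-x + x) + 3 + (-x + x)*(-3)) = x + (9 - 1*0 + 3 + 0*(-3)) = x + (9 + 0 + 3 + 0) = x + 12 = 12 + x)
-160 + w(-22) = -160 + (12 - 22) = -160 - 10 = -170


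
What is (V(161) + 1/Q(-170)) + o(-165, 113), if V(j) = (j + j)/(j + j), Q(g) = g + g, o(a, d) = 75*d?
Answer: 2881839/340 ≈ 8476.0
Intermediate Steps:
Q(g) = 2*g
V(j) = 1 (V(j) = (2*j)/((2*j)) = (2*j)*(1/(2*j)) = 1)
(V(161) + 1/Q(-170)) + o(-165, 113) = (1 + 1/(2*(-170))) + 75*113 = (1 + 1/(-340)) + 8475 = (1 - 1/340) + 8475 = 339/340 + 8475 = 2881839/340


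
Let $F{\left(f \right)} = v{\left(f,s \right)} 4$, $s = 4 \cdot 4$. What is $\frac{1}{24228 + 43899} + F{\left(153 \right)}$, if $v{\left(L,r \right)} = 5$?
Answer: $\frac{1362541}{68127} \approx 20.0$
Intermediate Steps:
$s = 16$
$F{\left(f \right)} = 20$ ($F{\left(f \right)} = 5 \cdot 4 = 20$)
$\frac{1}{24228 + 43899} + F{\left(153 \right)} = \frac{1}{24228 + 43899} + 20 = \frac{1}{68127} + 20 = \frac{1362541}{68127}$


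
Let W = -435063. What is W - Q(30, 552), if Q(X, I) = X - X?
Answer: -435063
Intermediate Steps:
Q(X, I) = 0
W - Q(30, 552) = -435063 - 1*0 = -435063 + 0 = -435063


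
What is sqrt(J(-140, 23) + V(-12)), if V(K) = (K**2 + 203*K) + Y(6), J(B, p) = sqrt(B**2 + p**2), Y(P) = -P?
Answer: sqrt(-2298 + sqrt(20129)) ≈ 46.434*I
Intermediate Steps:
V(K) = -6 + K**2 + 203*K (V(K) = (K**2 + 203*K) - 1*6 = (K**2 + 203*K) - 6 = -6 + K**2 + 203*K)
sqrt(J(-140, 23) + V(-12)) = sqrt(sqrt((-140)**2 + 23**2) + (-6 + (-12)**2 + 203*(-12))) = sqrt(sqrt(19600 + 529) + (-6 + 144 - 2436)) = sqrt(sqrt(20129) - 2298) = sqrt(-2298 + sqrt(20129))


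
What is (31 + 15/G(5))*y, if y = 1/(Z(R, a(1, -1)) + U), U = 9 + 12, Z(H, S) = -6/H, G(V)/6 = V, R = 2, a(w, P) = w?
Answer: 7/4 ≈ 1.7500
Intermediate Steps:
G(V) = 6*V
U = 21
y = 1/18 (y = 1/(-6/2 + 21) = 1/(-6*1/2 + 21) = 1/(-3 + 21) = 1/18 ≈ 0.055556)
(31 + 15/G(5))*y = (31 + 15/((6*5)))*(1/18) = (31 + 15/30)*(1/18) = (31 + 15*(1/30))*(1/18) = (31 + 1/2)*(1/18) = (63/2)*(1/18) = 7/4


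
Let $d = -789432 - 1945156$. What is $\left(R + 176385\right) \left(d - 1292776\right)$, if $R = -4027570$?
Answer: $15510123826340$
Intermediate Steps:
$d = -2734588$
$\left(R + 176385\right) \left(d - 1292776\right) = \left(-4027570 + 176385\right) \left(-2734588 - 1292776\right) = \left(-3851185\right) \left(-4027364\right) = 15510123826340$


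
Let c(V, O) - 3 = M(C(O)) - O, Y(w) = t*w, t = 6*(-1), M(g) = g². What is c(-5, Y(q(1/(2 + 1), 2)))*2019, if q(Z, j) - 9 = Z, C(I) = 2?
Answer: 127197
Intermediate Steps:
t = -6
q(Z, j) = 9 + Z
Y(w) = -6*w
c(V, O) = 7 - O (c(V, O) = 3 + (2² - O) = 3 + (4 - O) = 7 - O)
c(-5, Y(q(1/(2 + 1), 2)))*2019 = (7 - (-6)*(9 + 1/(2 + 1)))*2019 = (7 - (-6)*(9 + 1/3))*2019 = (7 - (-6)*(9 + ⅓))*2019 = (7 - (-6)*28/3)*2019 = (7 - 1*(-56))*2019 = (7 + 56)*2019 = 63*2019 = 127197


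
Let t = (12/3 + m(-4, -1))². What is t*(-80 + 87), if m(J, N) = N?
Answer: 63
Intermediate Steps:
t = 9 (t = (12/3 - 1)² = (12*(⅓) - 1)² = (4 - 1)² = 3² = 9)
t*(-80 + 87) = 9*(-80 + 87) = 9*7 = 63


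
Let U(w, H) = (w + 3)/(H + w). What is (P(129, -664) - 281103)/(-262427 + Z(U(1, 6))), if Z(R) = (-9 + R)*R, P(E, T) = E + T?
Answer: 13800262/12859159 ≈ 1.0732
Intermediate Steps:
U(w, H) = (3 + w)/(H + w)
Z(R) = R*(-9 + R)
(P(129, -664) - 281103)/(-262427 + Z(U(1, 6))) = ((129 - 664) - 281103)/(-262427 + ((3 + 1)/(6 + 1))*(-9 + (3 + 1)/(6 + 1))) = (-535 - 281103)/(-262427 + (4/7)*(-9 + 4/7)) = -281638/(-262427 + ((⅐)*4)*(-9 + (⅐)*4)) = -281638/(-262427 + 4*(-9 + 4/7)/7) = -281638/(-262427 + (4/7)*(-59/7)) = -281638/(-262427 - 236/49) = -281638/(-12859159/49) = -281638*(-49/12859159) = 13800262/12859159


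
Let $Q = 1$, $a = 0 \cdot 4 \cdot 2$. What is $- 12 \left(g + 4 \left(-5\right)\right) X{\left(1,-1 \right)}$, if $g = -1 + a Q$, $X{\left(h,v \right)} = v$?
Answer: $-252$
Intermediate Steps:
$a = 0$ ($a = 0 \cdot 2 = 0$)
$g = -1$ ($g = -1 + 0 \cdot 1 = -1 + 0 = -1$)
$- 12 \left(g + 4 \left(-5\right)\right) X{\left(1,-1 \right)} = - 12 \left(-1 + 4 \left(-5\right)\right) \left(-1\right) = - 12 \left(-1 - 20\right) \left(-1\right) = \left(-12\right) \left(-21\right) \left(-1\right) = 252 \left(-1\right) = -252$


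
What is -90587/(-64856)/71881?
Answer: 90587/4661914136 ≈ 1.9431e-5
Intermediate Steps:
-90587/(-64856)/71881 = -90587*(-1/64856)*(1/71881) = (90587/64856)*(1/71881) = 90587/4661914136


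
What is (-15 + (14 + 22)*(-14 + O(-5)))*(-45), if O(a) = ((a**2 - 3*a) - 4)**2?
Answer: -2076165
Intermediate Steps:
O(a) = (-4 + a**2 - 3*a)**2
(-15 + (14 + 22)*(-14 + O(-5)))*(-45) = (-15 + (14 + 22)*(-14 + (4 - 1*(-5)**2 + 3*(-5))**2))*(-45) = (-15 + 36*(-14 + (4 - 1*25 - 15)**2))*(-45) = (-15 + 36*(-14 + (4 - 25 - 15)**2))*(-45) = (-15 + 36*(-14 + (-36)**2))*(-45) = (-15 + 36*(-14 + 1296))*(-45) = (-15 + 36*1282)*(-45) = (-15 + 46152)*(-45) = 46137*(-45) = -2076165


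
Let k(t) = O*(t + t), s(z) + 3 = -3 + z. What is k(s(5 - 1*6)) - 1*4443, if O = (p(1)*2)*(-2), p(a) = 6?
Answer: -4107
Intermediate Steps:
s(z) = -6 + z (s(z) = -3 + (-3 + z) = -6 + z)
O = -24 (O = (6*2)*(-2) = 12*(-2) = -24)
k(t) = -48*t (k(t) = -24*(t + t) = -48*t)
k(s(5 - 1*6)) - 1*4443 = -48*(-6 + (5 - 1*6)) - 1*4443 = -48*(-6 + (5 - 6)) - 4443 = -48*(-6 - 1) - 4443 = -48*(-7) - 4443 = 336 - 4443 = -4107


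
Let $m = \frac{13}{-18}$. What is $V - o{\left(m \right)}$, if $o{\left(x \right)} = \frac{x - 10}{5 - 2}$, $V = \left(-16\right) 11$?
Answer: $- \frac{9311}{54} \approx -172.43$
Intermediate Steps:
$V = -176$
$m = - \frac{13}{18}$ ($m = 13 \left(- \frac{1}{18}\right) = - \frac{13}{18} \approx -0.72222$)
$o{\left(x \right)} = - \frac{10}{3} + \frac{x}{3}$ ($o{\left(x \right)} = \frac{-10 + x}{3} = \left(-10 + x\right) \frac{1}{3} = - \frac{10}{3} + \frac{x}{3}$)
$V - o{\left(m \right)} = -176 - \left(- \frac{10}{3} + \frac{1}{3} \left(- \frac{13}{18}\right)\right) = -176 - \left(- \frac{10}{3} - \frac{13}{54}\right) = -176 - - \frac{193}{54} = -176 + \frac{193}{54} = - \frac{9311}{54}$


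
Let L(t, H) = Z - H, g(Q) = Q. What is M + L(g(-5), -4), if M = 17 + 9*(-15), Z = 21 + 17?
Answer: -76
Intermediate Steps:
Z = 38
M = -118 (M = 17 - 135 = -118)
L(t, H) = 38 - H
M + L(g(-5), -4) = -118 + (38 - 1*(-4)) = -118 + (38 + 4) = -118 + 42 = -76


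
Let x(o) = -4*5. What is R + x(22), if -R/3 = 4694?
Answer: -14102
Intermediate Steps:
x(o) = -20
R = -14082 (R = -3*4694 = -14082)
R + x(22) = -14082 - 20 = -14102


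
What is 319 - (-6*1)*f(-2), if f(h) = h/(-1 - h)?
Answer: 307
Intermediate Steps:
319 - (-6*1)*f(-2) = 319 - (-6*1)*(-1*(-2)/(1 - 2)) = 319 - (-6)*(-1*(-2)/(-1)) = 319 - (-6)*(-1*(-2)*(-1)) = 319 - (-6)*(-2) = 319 - 1*12 = 319 - 12 = 307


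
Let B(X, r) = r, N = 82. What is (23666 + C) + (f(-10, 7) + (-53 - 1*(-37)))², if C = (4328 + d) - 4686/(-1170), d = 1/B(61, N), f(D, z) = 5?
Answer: 449623087/15990 ≈ 28119.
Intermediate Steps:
d = 1/82 ≈ 0.012195
C = 69268957/15990 (C = (4328 + 1/82) - 4686/(-1170) = 354897/82 - 4686*(-1/1170) = 354897/82 + 781/195 = 69268957/15990 ≈ 4332.0)
(23666 + C) + (f(-10, 7) + (-53 - 1*(-37)))² = (23666 + 69268957/15990) + (5 + (-53 - 1*(-37)))² = 447688297/15990 + (5 + (-53 + 37))² = 447688297/15990 + (5 - 16)² = 447688297/15990 + (-11)² = 447688297/15990 + 121 = 449623087/15990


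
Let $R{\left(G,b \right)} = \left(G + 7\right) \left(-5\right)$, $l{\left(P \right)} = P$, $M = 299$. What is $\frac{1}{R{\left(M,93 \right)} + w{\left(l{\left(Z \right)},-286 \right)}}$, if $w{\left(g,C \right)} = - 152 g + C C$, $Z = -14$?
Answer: $\frac{1}{82394} \approx 1.2137 \cdot 10^{-5}$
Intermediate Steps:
$R{\left(G,b \right)} = -35 - 5 G$ ($R{\left(G,b \right)} = \left(7 + G\right) \left(-5\right) = -35 - 5 G$)
$w{\left(g,C \right)} = C^{2} - 152 g$ ($w{\left(g,C \right)} = - 152 g + C^{2} = C^{2} - 152 g$)
$\frac{1}{R{\left(M,93 \right)} + w{\left(l{\left(Z \right)},-286 \right)}} = \frac{1}{\left(-35 - 1495\right) - \left(-2128 - \left(-286\right)^{2}\right)} = \frac{1}{\left(-35 - 1495\right) + \left(81796 + 2128\right)} = \frac{1}{-1530 + 83924} = \frac{1}{82394}$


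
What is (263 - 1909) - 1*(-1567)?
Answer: -79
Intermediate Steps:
(263 - 1909) - 1*(-1567) = -1646 + 1567 = -79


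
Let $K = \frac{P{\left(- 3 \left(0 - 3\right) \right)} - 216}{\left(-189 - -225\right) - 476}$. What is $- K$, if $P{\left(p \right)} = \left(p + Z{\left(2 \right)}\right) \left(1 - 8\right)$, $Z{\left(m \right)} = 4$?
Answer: $- \frac{307}{440} \approx -0.69773$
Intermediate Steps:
$P{\left(p \right)} = -28 - 7 p$ ($P{\left(p \right)} = \left(p + 4\right) \left(1 - 8\right) = \left(4 + p\right) \left(-7\right) = -28 - 7 p$)
$K = \frac{307}{440}$ ($K = \frac{\left(-28 - 7 \left(- 3 \left(0 - 3\right)\right)\right) - 216}{\left(-189 - -225\right) - 476} = \frac{\left(-28 - 7 \left(\left(-3\right) \left(-3\right)\right)\right) - 216}{\left(-189 + 225\right) - 476} = \frac{\left(-28 - 63\right) - 216}{36 - 476} = \frac{\left(-28 - 63\right) - 216}{-440} = \left(-91 - 216\right) \left(- \frac{1}{440}\right) = \left(-307\right) \left(- \frac{1}{440}\right) = \frac{307}{440} \approx 0.69773$)
$- K = \left(-1\right) \frac{307}{440} = - \frac{307}{440}$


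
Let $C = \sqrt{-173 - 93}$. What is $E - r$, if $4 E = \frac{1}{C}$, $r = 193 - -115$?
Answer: $-308 - \frac{i \sqrt{266}}{1064} \approx -308.0 - 0.015328 i$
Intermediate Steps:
$C = i \sqrt{266}$ ($C = \sqrt{-266} = i \sqrt{266} \approx 16.31 i$)
$r = 308$ ($r = 193 + 115 = 308$)
$E = - \frac{i \sqrt{266}}{1064}$ ($E = \frac{1}{4 i \sqrt{266}} = \frac{\left(- \frac{1}{266}\right) i \sqrt{266}}{4} = - \frac{i \sqrt{266}}{1064} \approx - 0.015328 i$)
$E - r = - \frac{i \sqrt{266}}{1064} - 308 = -308 - \frac{i \sqrt{266}}{1064}$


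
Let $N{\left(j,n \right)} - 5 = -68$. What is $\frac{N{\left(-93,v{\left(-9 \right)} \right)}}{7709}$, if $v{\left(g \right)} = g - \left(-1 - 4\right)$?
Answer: $- \frac{63}{7709} \approx -0.0081723$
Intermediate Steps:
$v{\left(g \right)} = 5 + g$ ($v{\left(g \right)} = g - \left(-1 - 4\right) = g - -5 = g + 5 = 5 + g$)
$N{\left(j,n \right)} = -63$ ($N{\left(j,n \right)} = 5 - 68 = -63$)
$\frac{N{\left(-93,v{\left(-9 \right)} \right)}}{7709} = - \frac{63}{7709}$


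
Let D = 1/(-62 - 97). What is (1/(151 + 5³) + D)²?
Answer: 169/23775376 ≈ 7.1082e-6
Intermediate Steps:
D = -1/159 (D = 1/(-159) = -1/159 ≈ -0.0062893)
(1/(151 + 5³) + D)² = (1/(151 + 5³) - 1/159)² = (1/(151 + 125) - 1/159)² = (1/276 - 1/159)² = (-13/4876)² = 169/23775376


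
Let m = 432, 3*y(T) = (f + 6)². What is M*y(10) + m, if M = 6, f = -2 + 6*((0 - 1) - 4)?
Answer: 1784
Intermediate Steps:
f = -32 (f = -2 + 6*(-1 - 4) = -2 + 6*(-5) = -2 - 30 = -32)
y(T) = 676/3 (y(T) = (-32 + 6)²/3 = (⅓)*(-26)² = (⅓)*676 = 676/3)
M*y(10) + m = 6*(676/3) + 432 = 1352 + 432 = 1784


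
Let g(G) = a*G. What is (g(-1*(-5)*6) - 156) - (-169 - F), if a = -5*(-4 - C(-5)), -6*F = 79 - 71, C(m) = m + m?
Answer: -2665/3 ≈ -888.33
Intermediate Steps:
C(m) = 2*m
F = -4/3 (F = -(79 - 71)/6 = -⅙*8 = -4/3 ≈ -1.3333)
a = -30 (a = -5*(-4 - 2*(-5)) = -5*(-4 - 1*(-10)) = -5*(-4 + 10) = -5*6 = -30)
g(G) = -30*G
(g(-1*(-5)*6) - 156) - (-169 - F) = (-30*(-1*(-5))*6 - 156) - (-169 - 1*(-4/3)) = (-150*6 - 156) - (-169 + 4/3) = (-30*30 - 156) - 1*(-503/3) = (-900 - 156) + 503/3 = -1056 + 503/3 = -2665/3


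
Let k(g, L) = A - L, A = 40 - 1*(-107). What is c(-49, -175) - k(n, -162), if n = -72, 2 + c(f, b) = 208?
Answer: -103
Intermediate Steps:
A = 147 (A = 40 + 107 = 147)
c(f, b) = 206 (c(f, b) = -2 + 208 = 206)
k(g, L) = 147 - L
c(-49, -175) - k(n, -162) = 206 - (147 - 1*(-162)) = 206 - (147 + 162) = 206 - 1*309 = 206 - 309 = -103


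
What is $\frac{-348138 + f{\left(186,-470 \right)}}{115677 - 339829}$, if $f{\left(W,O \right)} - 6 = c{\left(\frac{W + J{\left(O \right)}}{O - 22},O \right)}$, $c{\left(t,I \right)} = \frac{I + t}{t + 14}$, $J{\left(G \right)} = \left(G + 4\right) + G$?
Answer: $\frac{443210451}{285345496} \approx 1.5532$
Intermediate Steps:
$J{\left(G \right)} = 4 + 2 G$ ($J{\left(G \right)} = \left(4 + G\right) + G = 4 + 2 G$)
$c{\left(t,I \right)} = \frac{I + t}{14 + t}$
$f{\left(W,O \right)} = 6 + \frac{O + \frac{4 + W + 2 O}{-22 + O}}{14 + \frac{4 + W + 2 O}{-22 + O}}$ ($f{\left(W,O \right)} = 6 + \frac{O + \frac{W + \left(4 + 2 O\right)}{O - 22}}{14 + \frac{W + \left(4 + 2 O\right)}{O - 22}} = 6 + \frac{O + \frac{4 + W + 2 O}{-22 + O}}{14 + \frac{4 + W + 2 O}{-22 + O}}$)
$\frac{-348138 + f{\left(186,-470 \right)}}{115677 - 339829} = \frac{-348138 + \frac{-1820 + \left(-470\right)^{2} + 7 \cdot 186 + 76 \left(-470\right)}{-304 + 186 + 16 \left(-470\right)}}{115677 - 339829} = \frac{-348138 + \frac{-1820 + 220900 + 1302 - 35720}{-304 + 186 - 7520}}{-224152} = \left(-348138 + \frac{1}{-7638} \cdot 184662\right) \left(- \frac{1}{224152}\right) = \left(-348138 - \frac{30777}{1273}\right) \left(- \frac{1}{224152}\right) = \left(- \frac{443210451}{1273}\right) \left(- \frac{1}{224152}\right) = \frac{443210451}{285345496}$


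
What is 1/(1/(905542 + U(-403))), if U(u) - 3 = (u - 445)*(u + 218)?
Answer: 1062425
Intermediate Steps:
U(u) = 3 + (-445 + u)*(218 + u) (U(u) = 3 + (u - 445)*(u + 218) = 3 + (-445 + u)*(218 + u))
1/(1/(905542 + U(-403))) = 1/(1/(905542 + (-97007 + (-403)² - 227*(-403)))) = 1/(1/(905542 + (-97007 + 162409 + 91481))) = 1/(1/(905542 + 156883)) = 1/(1/1062425) = 1062425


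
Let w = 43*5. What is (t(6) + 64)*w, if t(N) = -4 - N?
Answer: 11610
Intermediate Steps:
w = 215
(t(6) + 64)*w = ((-4 - 1*6) + 64)*215 = ((-4 - 6) + 64)*215 = (-10 + 64)*215 = 54*215 = 11610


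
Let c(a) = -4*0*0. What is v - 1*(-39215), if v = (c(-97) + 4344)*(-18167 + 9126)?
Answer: -39234889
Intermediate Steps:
c(a) = 0 (c(a) = 0*0 = 0)
v = -39274104 (v = (0 + 4344)*(-18167 + 9126) = 4344*(-9041) = -39274104)
v - 1*(-39215) = -39274104 - 1*(-39215) = -39274104 + 39215 = -39234889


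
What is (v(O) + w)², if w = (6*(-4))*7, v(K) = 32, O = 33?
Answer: 18496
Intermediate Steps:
w = -168 (w = -24*7 = -168)
(v(O) + w)² = (32 - 168)² = (-136)² = 18496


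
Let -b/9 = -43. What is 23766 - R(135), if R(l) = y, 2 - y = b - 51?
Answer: 24100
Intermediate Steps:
b = 387 (b = -9*(-43) = 387)
y = -334 (y = 2 - (387 - 51) = 2 - 1*336 = 2 - 336 = -334)
R(l) = -334
23766 - R(135) = 23766 - 1*(-334) = 23766 + 334 = 24100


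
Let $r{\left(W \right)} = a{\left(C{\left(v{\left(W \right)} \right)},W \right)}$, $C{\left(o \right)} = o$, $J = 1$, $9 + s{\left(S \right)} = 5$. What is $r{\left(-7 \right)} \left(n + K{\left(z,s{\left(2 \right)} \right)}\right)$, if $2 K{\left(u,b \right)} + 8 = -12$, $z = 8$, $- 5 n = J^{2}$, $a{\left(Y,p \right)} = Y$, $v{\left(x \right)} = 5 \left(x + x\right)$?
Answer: $714$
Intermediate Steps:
$v{\left(x \right)} = 10 x$ ($v{\left(x \right)} = 5 \cdot 2 x = 10 x$)
$s{\left(S \right)} = -4$ ($s{\left(S \right)} = -9 + 5 = -4$)
$n = - \frac{1}{5}$ ($n = - \frac{1^{2}}{5} = \left(- \frac{1}{5}\right) 1 = - \frac{1}{5} \approx -0.2$)
$r{\left(W \right)} = 10 W$
$K{\left(u,b \right)} = -10$ ($K{\left(u,b \right)} = -4 + \frac{1}{2} \left(-12\right) = -4 - 6 = -10$)
$r{\left(-7 \right)} \left(n + K{\left(z,s{\left(2 \right)} \right)}\right) = 10 \left(-7\right) \left(- \frac{1}{5} - 10\right) = \left(-70\right) \left(- \frac{51}{5}\right) = 714$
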